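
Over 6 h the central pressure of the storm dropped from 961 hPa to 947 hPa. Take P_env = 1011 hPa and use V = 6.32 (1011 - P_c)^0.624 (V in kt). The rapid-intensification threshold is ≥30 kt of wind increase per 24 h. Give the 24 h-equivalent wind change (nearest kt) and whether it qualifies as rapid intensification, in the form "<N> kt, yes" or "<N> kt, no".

48 kt, yes

V₁: ΔP = 50, V ≈ 6.32 × 50^0.624 ≈ 72.59 kt.
V₂: ΔP = 64, V ≈ 6.32 × 64^0.624 ≈ 84.68 kt.
ΔV over 6 h = 12.09 kt → 24 h equivalent = 12.09 × 24/6 ≈ 48.36 kt.
48 kt ≥ 30 kt ⇒ rapid intensification.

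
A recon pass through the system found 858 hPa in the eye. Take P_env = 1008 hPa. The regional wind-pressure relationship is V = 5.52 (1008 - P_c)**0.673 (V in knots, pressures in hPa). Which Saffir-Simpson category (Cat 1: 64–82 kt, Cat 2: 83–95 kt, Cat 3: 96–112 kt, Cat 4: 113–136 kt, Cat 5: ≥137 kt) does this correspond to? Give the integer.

ΔP = 1008 − 858 = 150 hPa.
V ≈ 5.52 × 150^0.673 = 5.52 × 29.14 ≈ 161 kt.
161 kt falls in the Category 5 band.

5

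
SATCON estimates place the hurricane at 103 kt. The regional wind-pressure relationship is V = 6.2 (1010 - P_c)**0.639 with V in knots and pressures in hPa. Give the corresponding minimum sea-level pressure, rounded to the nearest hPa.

ΔP = (V / 6.2)^(1/0.639) = (103/6.2)^1.565.
103/6.2 = 16.613; 16.613^1.565 ≈ 81.27 hPa.
P_c = 1010 − 81.27 = 928.73 ≈ 929 hPa.

929 hPa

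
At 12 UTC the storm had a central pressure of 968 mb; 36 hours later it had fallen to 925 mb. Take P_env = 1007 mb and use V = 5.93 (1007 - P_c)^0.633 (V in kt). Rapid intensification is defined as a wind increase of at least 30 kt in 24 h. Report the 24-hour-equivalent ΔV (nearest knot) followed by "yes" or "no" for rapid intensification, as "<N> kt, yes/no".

24 kt, no

V₁: ΔP = 39, V ≈ 5.93 × 39^0.633 ≈ 60.28 kt.
V₂: ΔP = 82, V ≈ 5.93 × 82^0.633 ≈ 96.49 kt.
ΔV over 36 h = 36.21 kt → 24 h equivalent = 36.21 × 24/36 ≈ 24.14 kt.
24 kt < 30 kt ⇒ not rapid intensification.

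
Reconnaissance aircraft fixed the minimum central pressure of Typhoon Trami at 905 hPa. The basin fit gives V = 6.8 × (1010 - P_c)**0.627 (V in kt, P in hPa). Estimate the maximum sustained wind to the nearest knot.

126 kt

ΔP = 1010 − 905 = 105 hPa.
105^0.627 ≈ 18.505.
V ≈ 6.8 × 18.505 ≈ 125.8 kt.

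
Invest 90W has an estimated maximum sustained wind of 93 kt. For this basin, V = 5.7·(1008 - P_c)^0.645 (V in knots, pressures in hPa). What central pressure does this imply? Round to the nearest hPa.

ΔP = (V / 5.7)^(1/0.645) = (93/5.7)^1.550.
93/5.7 = 16.316; 16.316^1.550 ≈ 75.86 hPa.
P_c = 1008 − 75.86 = 932.14 ≈ 932 hPa.

932 hPa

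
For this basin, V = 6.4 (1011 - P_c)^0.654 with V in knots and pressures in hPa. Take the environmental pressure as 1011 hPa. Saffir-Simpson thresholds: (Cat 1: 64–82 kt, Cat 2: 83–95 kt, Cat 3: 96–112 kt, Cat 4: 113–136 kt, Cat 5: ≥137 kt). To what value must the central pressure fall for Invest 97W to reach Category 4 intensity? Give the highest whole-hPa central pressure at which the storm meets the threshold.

930 hPa

Category 4 begins at V = 113 kt.
Required ΔP = (113/6.4)^(1/0.654) = 17.656^1.529 ≈ 80.64 hPa.
P_c ≤ 1011 − 80.64 = 930.36, so the highest integer P_c is 930 hPa.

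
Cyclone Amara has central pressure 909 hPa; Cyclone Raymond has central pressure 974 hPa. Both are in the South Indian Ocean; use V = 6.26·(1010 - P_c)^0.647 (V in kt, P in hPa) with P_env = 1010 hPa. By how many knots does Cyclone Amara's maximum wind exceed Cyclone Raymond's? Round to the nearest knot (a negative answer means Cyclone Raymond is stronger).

Cyclone Amara: ΔP = 101; V ≈ 6.26 × 101^0.647 ≈ 123.99 kt.
Cyclone Raymond: ΔP = 36; V ≈ 6.26 × 36^0.647 ≈ 63.61 kt.
Difference ≈ 123.99 − 63.61 = 60.38 → 60 kt.

60 kt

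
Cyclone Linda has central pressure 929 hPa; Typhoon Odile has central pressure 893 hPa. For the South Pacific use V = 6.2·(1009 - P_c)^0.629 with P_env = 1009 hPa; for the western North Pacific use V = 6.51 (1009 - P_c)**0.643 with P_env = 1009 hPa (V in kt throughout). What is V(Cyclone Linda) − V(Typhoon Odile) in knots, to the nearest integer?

-41 kt

Cyclone Linda: ΔP = 80; V ≈ 6.2 × 80^0.629 ≈ 97.60 kt.
Typhoon Odile: ΔP = 116; V ≈ 6.51 × 116^0.643 ≈ 138.37 kt.
Difference ≈ 97.60 − 138.37 = -40.77 → -41 kt.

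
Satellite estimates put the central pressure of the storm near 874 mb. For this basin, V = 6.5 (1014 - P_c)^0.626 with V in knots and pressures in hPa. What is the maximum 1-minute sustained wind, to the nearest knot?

143 kt

ΔP = 1014 − 874 = 140 mb.
140^0.626 ≈ 22.053.
V ≈ 6.5 × 22.053 ≈ 143.3 kt.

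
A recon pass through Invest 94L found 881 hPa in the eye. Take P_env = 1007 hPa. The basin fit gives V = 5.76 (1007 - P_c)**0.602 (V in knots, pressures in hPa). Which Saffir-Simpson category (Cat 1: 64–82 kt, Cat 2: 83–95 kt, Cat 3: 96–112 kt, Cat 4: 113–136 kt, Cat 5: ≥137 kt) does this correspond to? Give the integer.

ΔP = 1007 − 881 = 126 hPa.
V ≈ 5.76 × 126^0.602 = 5.76 × 18.38 ≈ 106 kt.
106 kt falls in the Category 3 band.

3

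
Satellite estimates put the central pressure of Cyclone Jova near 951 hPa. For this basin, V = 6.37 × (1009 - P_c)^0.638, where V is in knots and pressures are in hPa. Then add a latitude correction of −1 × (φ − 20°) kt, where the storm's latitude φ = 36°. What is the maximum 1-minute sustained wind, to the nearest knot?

ΔP = 1009 − 951 = 58 hPa.
58^0.638 ≈ 13.337.
V ≈ 6.37 × 13.337 ≈ 85.0 kt.
Latitude correction: −1 × (36 − 20) = -16 kt.
Corrected V ≈ 69 kt → 69 kt.

69 kt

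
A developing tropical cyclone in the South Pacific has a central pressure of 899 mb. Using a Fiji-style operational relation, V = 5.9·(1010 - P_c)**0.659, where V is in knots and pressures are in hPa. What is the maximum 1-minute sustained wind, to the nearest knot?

ΔP = 1010 − 899 = 111 mb.
111^0.659 ≈ 22.278.
V ≈ 5.9 × 22.278 ≈ 131.4 kt.

131 kt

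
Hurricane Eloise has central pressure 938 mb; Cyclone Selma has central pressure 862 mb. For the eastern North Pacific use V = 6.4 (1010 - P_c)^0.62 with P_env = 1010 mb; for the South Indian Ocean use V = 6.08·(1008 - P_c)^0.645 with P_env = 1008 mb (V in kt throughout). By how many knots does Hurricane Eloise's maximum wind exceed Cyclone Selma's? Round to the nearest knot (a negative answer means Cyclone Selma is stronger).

Hurricane Eloise: ΔP = 72; V ≈ 6.4 × 72^0.62 ≈ 90.72 kt.
Cyclone Selma: ΔP = 146; V ≈ 6.08 × 146^0.645 ≈ 151.33 kt.
Difference ≈ 90.72 − 151.33 = -60.61 → -61 kt.

-61 kt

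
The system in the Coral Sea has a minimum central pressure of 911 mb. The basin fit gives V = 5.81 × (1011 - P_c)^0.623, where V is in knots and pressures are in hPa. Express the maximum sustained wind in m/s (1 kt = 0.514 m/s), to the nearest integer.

53 m/s

ΔP = 1011 − 911 = 100 mb.
V ≈ 5.81 × 100^0.623 = 5.81 × 17.620 ≈ 102.371 kt.
102.371 × 0.514 ≈ 52.62 m/s → 53 m/s.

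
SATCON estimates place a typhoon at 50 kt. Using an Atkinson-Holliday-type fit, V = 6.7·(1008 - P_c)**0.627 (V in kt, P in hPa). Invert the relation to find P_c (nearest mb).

ΔP = (V / 6.7)^(1/0.627) = (50/6.7)^1.595.
50/6.7 = 7.463; 7.463^1.595 ≈ 24.67 mb.
P_c = 1008 − 24.67 = 983.33 ≈ 983 mb.

983 mb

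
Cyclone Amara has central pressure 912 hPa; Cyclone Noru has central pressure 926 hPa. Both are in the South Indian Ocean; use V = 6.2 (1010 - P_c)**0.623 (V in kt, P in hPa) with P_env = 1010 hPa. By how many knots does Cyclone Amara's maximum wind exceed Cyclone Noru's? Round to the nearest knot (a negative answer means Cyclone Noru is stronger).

10 kt

Cyclone Amara: ΔP = 98; V ≈ 6.2 × 98^0.623 ≈ 107.88 kt.
Cyclone Noru: ΔP = 84; V ≈ 6.2 × 84^0.623 ≈ 98.00 kt.
Difference ≈ 107.88 − 98.00 = 9.88 → 10 kt.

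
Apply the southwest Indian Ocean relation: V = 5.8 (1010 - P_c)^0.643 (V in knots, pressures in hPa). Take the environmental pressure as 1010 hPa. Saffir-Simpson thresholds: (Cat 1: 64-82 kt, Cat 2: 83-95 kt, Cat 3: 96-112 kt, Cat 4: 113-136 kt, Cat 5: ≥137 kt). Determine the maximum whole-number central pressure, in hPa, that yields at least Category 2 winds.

947 hPa

Category 2 begins at V = 83 kt.
Required ΔP = (83/5.8)^(1/0.643) = 14.310^1.555 ≈ 62.70 hPa.
P_c ≤ 1010 − 62.70 = 947.30, so the highest integer P_c is 947 hPa.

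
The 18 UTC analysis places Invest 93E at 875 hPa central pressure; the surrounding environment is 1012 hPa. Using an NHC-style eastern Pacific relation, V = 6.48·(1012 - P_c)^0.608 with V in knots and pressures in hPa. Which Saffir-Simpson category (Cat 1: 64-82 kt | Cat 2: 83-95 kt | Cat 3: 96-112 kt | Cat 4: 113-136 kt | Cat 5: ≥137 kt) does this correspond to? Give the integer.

4

ΔP = 1012 − 875 = 137 hPa.
V ≈ 6.48 × 137^0.608 = 6.48 × 19.91 ≈ 129 kt.
129 kt falls in the Category 4 band.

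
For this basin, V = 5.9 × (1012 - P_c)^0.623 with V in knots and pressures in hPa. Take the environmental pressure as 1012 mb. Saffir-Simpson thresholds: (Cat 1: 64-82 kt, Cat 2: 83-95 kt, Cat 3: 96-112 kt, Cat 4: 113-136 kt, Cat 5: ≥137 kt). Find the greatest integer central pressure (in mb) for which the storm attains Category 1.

966 mb

Category 1 begins at V = 64 kt.
Required ΔP = (64/5.9)^(1/0.623) = 10.847^1.605 ≈ 45.90 mb.
P_c ≤ 1012 − 45.90 = 966.10, so the highest integer P_c is 966 mb.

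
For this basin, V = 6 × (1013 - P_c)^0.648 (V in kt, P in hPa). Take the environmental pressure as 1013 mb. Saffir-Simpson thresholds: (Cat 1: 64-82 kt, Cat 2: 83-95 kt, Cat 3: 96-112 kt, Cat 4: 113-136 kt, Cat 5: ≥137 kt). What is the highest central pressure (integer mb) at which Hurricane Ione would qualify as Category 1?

974 mb

Category 1 begins at V = 64 kt.
Required ΔP = (64/6)^(1/0.648) = 10.667^1.543 ≈ 38.59 mb.
P_c ≤ 1013 − 38.59 = 974.41, so the highest integer P_c is 974 mb.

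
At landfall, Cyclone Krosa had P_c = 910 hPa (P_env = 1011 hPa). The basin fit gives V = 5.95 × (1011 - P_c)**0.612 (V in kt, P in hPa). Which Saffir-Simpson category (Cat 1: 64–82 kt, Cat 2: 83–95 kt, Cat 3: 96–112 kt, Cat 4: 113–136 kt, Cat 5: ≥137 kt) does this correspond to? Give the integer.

3

ΔP = 1011 − 910 = 101 hPa.
V ≈ 5.95 × 101^0.612 = 5.95 × 16.85 ≈ 100 kt.
100 kt falls in the Category 3 band.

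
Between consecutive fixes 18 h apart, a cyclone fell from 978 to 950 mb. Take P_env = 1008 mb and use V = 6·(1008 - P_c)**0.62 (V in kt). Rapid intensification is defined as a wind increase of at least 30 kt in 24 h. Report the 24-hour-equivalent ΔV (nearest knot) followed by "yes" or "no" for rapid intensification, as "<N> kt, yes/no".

V₁: ΔP = 30, V ≈ 6 × 30^0.62 ≈ 49.43 kt.
V₂: ΔP = 58, V ≈ 6 × 58^0.62 ≈ 74.38 kt.
ΔV over 18 h = 24.95 kt → 24 h equivalent = 24.95 × 24/18 ≈ 33.27 kt.
33 kt ≥ 30 kt ⇒ rapid intensification.

33 kt, yes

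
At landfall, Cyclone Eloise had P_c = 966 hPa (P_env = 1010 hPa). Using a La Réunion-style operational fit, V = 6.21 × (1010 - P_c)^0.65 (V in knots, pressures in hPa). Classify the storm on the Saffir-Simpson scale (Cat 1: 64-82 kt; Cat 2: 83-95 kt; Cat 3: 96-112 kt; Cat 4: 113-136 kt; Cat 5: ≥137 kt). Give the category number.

1

ΔP = 1010 − 966 = 44 hPa.
V ≈ 6.21 × 44^0.65 = 6.21 × 11.70 ≈ 73 kt.
73 kt falls in the Category 1 band.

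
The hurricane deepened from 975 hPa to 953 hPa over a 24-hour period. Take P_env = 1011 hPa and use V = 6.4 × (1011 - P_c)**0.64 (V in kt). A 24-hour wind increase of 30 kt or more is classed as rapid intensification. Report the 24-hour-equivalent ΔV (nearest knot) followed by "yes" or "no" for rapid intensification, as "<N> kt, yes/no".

23 kt, no

V₁: ΔP = 36, V ≈ 6.4 × 36^0.64 ≈ 63.42 kt.
V₂: ΔP = 58, V ≈ 6.4 × 58^0.64 ≈ 86.05 kt.
ΔV over 24 h = 22.63 kt → 24 h equivalent = 22.63 × 24/24 ≈ 22.63 kt.
23 kt < 30 kt ⇒ not rapid intensification.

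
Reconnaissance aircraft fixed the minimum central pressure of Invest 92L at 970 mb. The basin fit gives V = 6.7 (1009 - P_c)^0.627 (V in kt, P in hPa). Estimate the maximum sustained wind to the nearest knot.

67 kt

ΔP = 1009 − 970 = 39 mb.
39^0.627 ≈ 9.945.
V ≈ 6.7 × 9.945 ≈ 66.6 kt.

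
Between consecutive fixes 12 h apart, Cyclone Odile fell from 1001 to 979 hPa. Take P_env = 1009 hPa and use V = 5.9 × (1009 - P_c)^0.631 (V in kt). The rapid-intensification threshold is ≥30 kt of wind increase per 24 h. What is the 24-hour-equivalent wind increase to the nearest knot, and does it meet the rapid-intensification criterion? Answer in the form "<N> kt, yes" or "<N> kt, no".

57 kt, yes

V₁: ΔP = 8, V ≈ 5.9 × 8^0.631 ≈ 21.91 kt.
V₂: ΔP = 30, V ≈ 5.9 × 30^0.631 ≈ 50.46 kt.
ΔV over 12 h = 28.55 kt → 24 h equivalent = 28.55 × 24/12 ≈ 57.10 kt.
57 kt ≥ 30 kt ⇒ rapid intensification.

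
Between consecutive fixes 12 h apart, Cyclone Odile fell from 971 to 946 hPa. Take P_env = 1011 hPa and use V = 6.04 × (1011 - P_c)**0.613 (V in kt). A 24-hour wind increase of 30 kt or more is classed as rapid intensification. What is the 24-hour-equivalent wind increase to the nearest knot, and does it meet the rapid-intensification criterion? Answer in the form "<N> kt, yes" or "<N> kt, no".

40 kt, yes

V₁: ΔP = 40, V ≈ 6.04 × 40^0.613 ≈ 57.96 kt.
V₂: ΔP = 65, V ≈ 6.04 × 65^0.613 ≈ 78.05 kt.
ΔV over 12 h = 20.09 kt → 24 h equivalent = 20.09 × 24/12 ≈ 40.18 kt.
40 kt ≥ 30 kt ⇒ rapid intensification.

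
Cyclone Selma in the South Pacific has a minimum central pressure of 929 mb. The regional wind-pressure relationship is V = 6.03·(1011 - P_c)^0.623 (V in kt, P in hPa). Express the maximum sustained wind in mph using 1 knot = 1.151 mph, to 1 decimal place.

108.1 mph

ΔP = 1011 − 929 = 82 mb.
V ≈ 6.03 × 82^0.623 = 6.03 × 15.571 ≈ 93.891 kt.
93.891 × 1.151 ≈ 108.07 mph → 108.1 mph.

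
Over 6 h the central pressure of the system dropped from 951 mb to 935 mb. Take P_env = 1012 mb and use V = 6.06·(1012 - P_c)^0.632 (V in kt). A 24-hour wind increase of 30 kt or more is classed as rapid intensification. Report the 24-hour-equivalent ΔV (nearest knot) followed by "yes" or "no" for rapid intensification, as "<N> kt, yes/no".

V₁: ΔP = 61, V ≈ 6.06 × 61^0.632 ≈ 81.43 kt.
V₂: ΔP = 77, V ≈ 6.06 × 77^0.632 ≈ 94.35 kt.
ΔV over 6 h = 12.92 kt → 24 h equivalent = 12.92 × 24/6 ≈ 51.68 kt.
52 kt ≥ 30 kt ⇒ rapid intensification.

52 kt, yes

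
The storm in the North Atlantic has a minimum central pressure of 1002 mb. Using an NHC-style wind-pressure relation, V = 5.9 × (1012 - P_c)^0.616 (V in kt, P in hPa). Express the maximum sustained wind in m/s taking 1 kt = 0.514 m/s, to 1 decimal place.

12.5 m/s

ΔP = 1012 − 1002 = 10 mb.
V ≈ 5.9 × 10^0.616 = 5.9 × 4.130 ≈ 24.370 kt.
24.370 × 0.514 ≈ 12.53 m/s → 12.5 m/s.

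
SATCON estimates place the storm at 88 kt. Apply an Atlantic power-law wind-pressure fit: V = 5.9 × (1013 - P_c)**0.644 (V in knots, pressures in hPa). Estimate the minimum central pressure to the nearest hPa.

947 hPa

ΔP = (V / 5.9)^(1/0.644) = (88/5.9)^1.553.
88/5.9 = 14.915; 14.915^1.553 ≈ 66.44 hPa.
P_c = 1013 − 66.44 = 946.56 ≈ 947 hPa.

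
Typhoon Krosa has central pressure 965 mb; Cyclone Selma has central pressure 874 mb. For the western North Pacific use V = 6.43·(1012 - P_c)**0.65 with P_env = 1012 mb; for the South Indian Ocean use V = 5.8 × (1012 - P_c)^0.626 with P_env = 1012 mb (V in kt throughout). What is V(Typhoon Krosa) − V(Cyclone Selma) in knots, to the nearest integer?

-48 kt

Typhoon Krosa: ΔP = 47; V ≈ 6.43 × 47^0.65 ≈ 78.54 kt.
Cyclone Selma: ΔP = 138; V ≈ 5.8 × 138^0.626 ≈ 126.76 kt.
Difference ≈ 78.54 − 126.76 = -48.22 → -48 kt.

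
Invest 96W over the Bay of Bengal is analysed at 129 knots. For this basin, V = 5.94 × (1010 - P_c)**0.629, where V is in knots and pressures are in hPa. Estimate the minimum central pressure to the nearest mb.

ΔP = (V / 5.94)^(1/0.629) = (129/5.94)^1.590.
129/5.94 = 21.717; 21.717^1.590 ≈ 133.44 mb.
P_c = 1010 − 133.44 = 876.56 ≈ 877 mb.

877 mb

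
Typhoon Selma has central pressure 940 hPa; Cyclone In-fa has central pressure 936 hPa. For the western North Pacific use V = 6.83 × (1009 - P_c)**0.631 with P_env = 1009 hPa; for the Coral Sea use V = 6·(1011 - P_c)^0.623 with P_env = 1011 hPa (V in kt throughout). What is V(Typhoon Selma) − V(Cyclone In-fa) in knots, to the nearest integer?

Typhoon Selma: ΔP = 69; V ≈ 6.83 × 69^0.631 ≈ 98.79 kt.
Cyclone In-fa: ΔP = 75; V ≈ 6 × 75^0.623 ≈ 88.37 kt.
Difference ≈ 98.79 − 88.37 = 10.42 → 10 kt.

10 kt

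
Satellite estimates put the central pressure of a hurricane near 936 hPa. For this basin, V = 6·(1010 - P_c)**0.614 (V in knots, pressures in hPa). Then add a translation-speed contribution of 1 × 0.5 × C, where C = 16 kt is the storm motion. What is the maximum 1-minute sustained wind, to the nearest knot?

ΔP = 1010 − 936 = 74 hPa.
74^0.614 ≈ 14.051.
V ≈ 6 × 14.051 ≈ 84.3 kt.
Translation term: 1 × 0.5 × 16 = 8 kt.
Corrected V ≈ 92.3 kt → 92 kt.

92 kt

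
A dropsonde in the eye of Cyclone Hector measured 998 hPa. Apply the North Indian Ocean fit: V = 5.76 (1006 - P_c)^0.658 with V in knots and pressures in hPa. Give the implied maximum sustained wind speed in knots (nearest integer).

ΔP = 1006 − 998 = 8 hPa.
8^0.658 ≈ 3.929.
V ≈ 5.76 × 3.929 ≈ 22.6 kt.

23 kt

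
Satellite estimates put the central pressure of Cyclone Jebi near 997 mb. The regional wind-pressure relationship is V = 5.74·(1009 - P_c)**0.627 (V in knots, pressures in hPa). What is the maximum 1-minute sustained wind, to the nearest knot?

ΔP = 1009 − 997 = 12 mb.
12^0.627 ≈ 4.749.
V ≈ 5.74 × 4.749 ≈ 27.3 kt.

27 kt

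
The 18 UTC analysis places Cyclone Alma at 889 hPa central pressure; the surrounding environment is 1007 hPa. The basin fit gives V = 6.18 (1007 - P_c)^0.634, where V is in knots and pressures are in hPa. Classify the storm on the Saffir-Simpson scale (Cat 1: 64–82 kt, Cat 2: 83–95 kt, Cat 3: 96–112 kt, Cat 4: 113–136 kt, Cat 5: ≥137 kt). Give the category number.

4

ΔP = 1007 − 889 = 118 hPa.
V ≈ 6.18 × 118^0.634 = 6.18 × 20.59 ≈ 127 kt.
127 kt falls in the Category 4 band.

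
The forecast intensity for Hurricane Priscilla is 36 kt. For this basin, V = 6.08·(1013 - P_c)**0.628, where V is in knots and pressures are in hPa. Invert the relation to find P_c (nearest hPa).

ΔP = (V / 6.08)^(1/0.628) = (36/6.08)^1.592.
36/6.08 = 5.921; 5.921^1.592 ≈ 16.98 hPa.
P_c = 1013 − 16.98 = 996.02 ≈ 996 hPa.

996 hPa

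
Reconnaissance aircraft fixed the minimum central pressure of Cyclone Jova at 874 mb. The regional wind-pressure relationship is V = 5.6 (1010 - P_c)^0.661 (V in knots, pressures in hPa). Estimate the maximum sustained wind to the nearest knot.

ΔP = 1010 − 874 = 136 mb.
136^0.661 ≈ 25.720.
V ≈ 5.6 × 25.720 ≈ 144.0 kt.

144 kt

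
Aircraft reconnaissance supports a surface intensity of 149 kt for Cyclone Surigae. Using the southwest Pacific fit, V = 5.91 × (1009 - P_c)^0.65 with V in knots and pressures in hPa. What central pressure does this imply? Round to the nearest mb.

ΔP = (V / 5.91)^(1/0.65) = (149/5.91)^1.538.
149/5.91 = 25.212; 25.212^1.538 ≈ 143.32 mb.
P_c = 1009 − 143.32 = 865.68 ≈ 866 mb.

866 mb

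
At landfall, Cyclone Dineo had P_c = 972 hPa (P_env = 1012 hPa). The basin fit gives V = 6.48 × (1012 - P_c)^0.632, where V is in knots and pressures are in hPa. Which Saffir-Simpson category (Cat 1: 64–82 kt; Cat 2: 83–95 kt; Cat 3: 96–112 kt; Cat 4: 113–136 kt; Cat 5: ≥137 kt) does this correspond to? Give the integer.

ΔP = 1012 − 972 = 40 hPa.
V ≈ 6.48 × 40^0.632 = 6.48 × 10.29 ≈ 67 kt.
67 kt falls in the Category 1 band.

1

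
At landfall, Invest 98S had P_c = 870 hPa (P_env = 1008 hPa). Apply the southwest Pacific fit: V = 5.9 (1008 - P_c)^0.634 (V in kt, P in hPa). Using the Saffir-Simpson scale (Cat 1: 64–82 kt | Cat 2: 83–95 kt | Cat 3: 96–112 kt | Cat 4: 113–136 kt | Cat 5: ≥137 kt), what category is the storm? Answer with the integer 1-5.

4

ΔP = 1008 − 870 = 138 hPa.
V ≈ 5.9 × 138^0.634 = 5.9 × 22.73 ≈ 134 kt.
134 kt falls in the Category 4 band.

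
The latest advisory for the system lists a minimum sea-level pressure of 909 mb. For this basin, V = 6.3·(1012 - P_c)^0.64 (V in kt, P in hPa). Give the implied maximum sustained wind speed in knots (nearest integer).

122 kt

ΔP = 1012 − 909 = 103 mb.
103^0.64 ≈ 19.419.
V ≈ 6.3 × 19.419 ≈ 122.3 kt.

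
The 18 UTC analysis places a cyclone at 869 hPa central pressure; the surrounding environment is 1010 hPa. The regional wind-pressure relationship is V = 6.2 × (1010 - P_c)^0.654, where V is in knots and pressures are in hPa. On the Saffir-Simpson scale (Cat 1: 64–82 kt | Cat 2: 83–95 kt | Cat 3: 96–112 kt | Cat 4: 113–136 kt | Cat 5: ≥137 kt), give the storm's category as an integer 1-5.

5

ΔP = 1010 − 869 = 141 hPa.
V ≈ 6.2 × 141^0.654 = 6.2 × 25.44 ≈ 158 kt.
158 kt falls in the Category 5 band.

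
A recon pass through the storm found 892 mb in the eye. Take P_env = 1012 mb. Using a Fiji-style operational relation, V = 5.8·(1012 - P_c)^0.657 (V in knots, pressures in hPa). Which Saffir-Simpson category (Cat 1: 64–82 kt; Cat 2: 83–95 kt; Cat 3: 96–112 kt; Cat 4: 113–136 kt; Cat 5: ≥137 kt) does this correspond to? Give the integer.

4

ΔP = 1012 − 892 = 120 mb.
V ≈ 5.8 × 120^0.657 = 5.8 × 23.23 ≈ 135 kt.
135 kt falls in the Category 4 band.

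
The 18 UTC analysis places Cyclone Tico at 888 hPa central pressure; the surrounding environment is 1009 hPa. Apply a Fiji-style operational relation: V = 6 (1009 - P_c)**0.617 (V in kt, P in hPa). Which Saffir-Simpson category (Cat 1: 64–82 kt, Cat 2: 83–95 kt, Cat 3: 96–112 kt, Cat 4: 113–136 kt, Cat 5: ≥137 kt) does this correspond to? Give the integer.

ΔP = 1009 − 888 = 121 hPa.
V ≈ 6 × 121^0.617 = 6 × 19.28 ≈ 116 kt.
116 kt falls in the Category 4 band.

4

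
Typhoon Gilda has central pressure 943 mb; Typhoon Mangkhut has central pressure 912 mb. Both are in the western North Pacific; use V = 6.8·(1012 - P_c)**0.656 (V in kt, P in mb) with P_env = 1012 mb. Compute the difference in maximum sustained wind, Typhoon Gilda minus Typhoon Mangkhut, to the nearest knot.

Typhoon Gilda: ΔP = 69; V ≈ 6.8 × 69^0.656 ≈ 109.34 kt.
Typhoon Mangkhut: ΔP = 100; V ≈ 6.8 × 100^0.656 ≈ 139.48 kt.
Difference ≈ 109.34 − 139.48 = -30.14 → -30 kt.

-30 kt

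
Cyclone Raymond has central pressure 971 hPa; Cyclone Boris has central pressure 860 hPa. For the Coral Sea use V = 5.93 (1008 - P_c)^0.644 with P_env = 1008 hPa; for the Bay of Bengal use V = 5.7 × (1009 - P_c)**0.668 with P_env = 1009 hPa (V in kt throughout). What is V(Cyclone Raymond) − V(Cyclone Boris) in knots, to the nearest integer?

Cyclone Raymond: ΔP = 37; V ≈ 5.93 × 37^0.644 ≈ 60.67 kt.
Cyclone Boris: ΔP = 149; V ≈ 5.7 × 149^0.668 ≈ 161.27 kt.
Difference ≈ 60.67 − 161.27 = -100.60 → -101 kt.

-101 kt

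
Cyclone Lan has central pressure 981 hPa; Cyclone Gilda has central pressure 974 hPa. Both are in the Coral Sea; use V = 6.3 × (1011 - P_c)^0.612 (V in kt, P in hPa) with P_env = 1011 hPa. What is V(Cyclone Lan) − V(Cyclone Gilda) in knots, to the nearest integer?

-7 kt

Cyclone Lan: ΔP = 30; V ≈ 6.3 × 30^0.612 ≈ 50.51 kt.
Cyclone Gilda: ΔP = 37; V ≈ 6.3 × 37^0.612 ≈ 57.42 kt.
Difference ≈ 50.51 − 57.42 = -6.91 → -7 kt.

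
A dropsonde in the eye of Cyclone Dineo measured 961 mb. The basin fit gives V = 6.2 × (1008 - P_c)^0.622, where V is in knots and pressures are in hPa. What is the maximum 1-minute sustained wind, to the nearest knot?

68 kt

ΔP = 1008 − 961 = 47 mb.
47^0.622 ≈ 10.966.
V ≈ 6.2 × 10.966 ≈ 68.0 kt.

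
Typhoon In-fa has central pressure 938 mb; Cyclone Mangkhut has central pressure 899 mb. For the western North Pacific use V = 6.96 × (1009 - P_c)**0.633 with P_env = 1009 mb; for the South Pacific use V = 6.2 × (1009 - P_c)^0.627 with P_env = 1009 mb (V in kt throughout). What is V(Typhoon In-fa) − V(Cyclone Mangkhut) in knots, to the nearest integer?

Typhoon In-fa: ΔP = 71; V ≈ 6.96 × 71^0.633 ≈ 103.38 kt.
Cyclone Mangkhut: ΔP = 110; V ≈ 6.2 × 110^0.627 ≈ 118.13 kt.
Difference ≈ 103.38 − 118.13 = -14.75 → -15 kt.

-15 kt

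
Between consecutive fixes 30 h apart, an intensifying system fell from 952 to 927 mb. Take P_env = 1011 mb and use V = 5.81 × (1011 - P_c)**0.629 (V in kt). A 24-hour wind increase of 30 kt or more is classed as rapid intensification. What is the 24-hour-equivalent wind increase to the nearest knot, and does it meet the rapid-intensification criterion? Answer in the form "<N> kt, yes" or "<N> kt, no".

15 kt, no

V₁: ΔP = 59, V ≈ 5.81 × 59^0.629 ≈ 75.52 kt.
V₂: ΔP = 84, V ≈ 5.81 × 84^0.629 ≈ 94.31 kt.
ΔV over 30 h = 18.79 kt → 24 h equivalent = 18.79 × 24/30 ≈ 15.03 kt.
15 kt < 30 kt ⇒ not rapid intensification.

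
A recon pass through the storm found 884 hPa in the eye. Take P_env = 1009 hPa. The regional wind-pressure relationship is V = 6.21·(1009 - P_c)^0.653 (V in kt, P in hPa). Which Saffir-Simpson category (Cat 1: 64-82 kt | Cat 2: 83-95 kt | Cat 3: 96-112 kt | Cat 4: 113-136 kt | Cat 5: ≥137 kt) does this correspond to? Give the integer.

ΔP = 1009 − 884 = 125 hPa.
V ≈ 6.21 × 125^0.653 = 6.21 × 23.40 ≈ 145 kt.
145 kt falls in the Category 5 band.

5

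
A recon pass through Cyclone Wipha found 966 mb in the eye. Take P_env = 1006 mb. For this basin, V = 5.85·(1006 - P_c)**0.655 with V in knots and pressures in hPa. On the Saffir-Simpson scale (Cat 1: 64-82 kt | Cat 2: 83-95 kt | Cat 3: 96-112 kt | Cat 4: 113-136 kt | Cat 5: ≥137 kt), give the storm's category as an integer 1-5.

1

ΔP = 1006 − 966 = 40 mb.
V ≈ 5.85 × 40^0.655 = 5.85 × 11.20 ≈ 66 kt.
66 kt falls in the Category 1 band.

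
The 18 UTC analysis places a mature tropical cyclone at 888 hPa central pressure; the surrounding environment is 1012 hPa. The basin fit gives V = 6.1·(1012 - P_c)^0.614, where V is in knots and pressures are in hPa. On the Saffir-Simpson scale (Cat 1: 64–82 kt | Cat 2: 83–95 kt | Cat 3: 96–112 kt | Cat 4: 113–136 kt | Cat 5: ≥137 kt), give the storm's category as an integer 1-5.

ΔP = 1012 − 888 = 124 hPa.
V ≈ 6.1 × 124^0.614 = 6.1 × 19.29 ≈ 118 kt.
118 kt falls in the Category 4 band.

4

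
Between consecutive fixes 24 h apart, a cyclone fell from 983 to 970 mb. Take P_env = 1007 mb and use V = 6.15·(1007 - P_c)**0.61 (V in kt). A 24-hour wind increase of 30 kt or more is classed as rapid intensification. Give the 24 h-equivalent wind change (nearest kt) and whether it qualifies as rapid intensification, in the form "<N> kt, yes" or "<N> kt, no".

13 kt, no

V₁: ΔP = 24, V ≈ 6.15 × 24^0.61 ≈ 42.74 kt.
V₂: ΔP = 37, V ≈ 6.15 × 37^0.61 ≈ 55.65 kt.
ΔV over 24 h = 12.91 kt → 24 h equivalent = 12.91 × 24/24 ≈ 12.91 kt.
13 kt < 30 kt ⇒ not rapid intensification.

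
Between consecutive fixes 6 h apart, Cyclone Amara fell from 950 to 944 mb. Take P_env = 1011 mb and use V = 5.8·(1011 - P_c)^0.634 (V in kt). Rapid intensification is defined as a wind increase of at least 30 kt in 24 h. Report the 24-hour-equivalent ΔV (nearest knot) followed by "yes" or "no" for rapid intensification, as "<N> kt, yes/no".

19 kt, no

V₁: ΔP = 61, V ≈ 5.8 × 61^0.634 ≈ 78.58 kt.
V₂: ΔP = 67, V ≈ 5.8 × 67^0.634 ≈ 83.40 kt.
ΔV over 6 h = 4.82 kt → 24 h equivalent = 4.82 × 24/6 ≈ 19.28 kt.
19 kt < 30 kt ⇒ not rapid intensification.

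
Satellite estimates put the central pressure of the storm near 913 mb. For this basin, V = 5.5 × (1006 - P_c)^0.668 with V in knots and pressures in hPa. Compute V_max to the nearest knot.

114 kt

ΔP = 1006 − 913 = 93 mb.
93^0.668 ≈ 20.651.
V ≈ 5.5 × 20.651 ≈ 113.6 kt.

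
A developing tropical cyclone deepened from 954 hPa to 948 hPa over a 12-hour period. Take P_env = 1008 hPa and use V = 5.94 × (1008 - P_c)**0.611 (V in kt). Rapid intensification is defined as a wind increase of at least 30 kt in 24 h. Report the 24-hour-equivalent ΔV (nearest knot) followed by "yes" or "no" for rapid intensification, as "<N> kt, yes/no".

V₁: ΔP = 54, V ≈ 5.94 × 54^0.611 ≈ 67.96 kt.
V₂: ΔP = 60, V ≈ 5.94 × 60^0.611 ≈ 72.48 kt.
ΔV over 12 h = 4.52 kt → 24 h equivalent = 4.52 × 24/12 ≈ 9.04 kt.
9 kt < 30 kt ⇒ not rapid intensification.

9 kt, no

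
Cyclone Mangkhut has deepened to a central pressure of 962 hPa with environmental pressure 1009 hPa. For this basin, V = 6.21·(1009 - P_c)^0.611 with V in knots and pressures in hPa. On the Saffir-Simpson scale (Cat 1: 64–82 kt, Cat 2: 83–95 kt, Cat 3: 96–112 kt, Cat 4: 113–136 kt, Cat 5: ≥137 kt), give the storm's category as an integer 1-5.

1

ΔP = 1009 − 962 = 47 hPa.
V ≈ 6.21 × 47^0.611 = 6.21 × 10.51 ≈ 65 kt.
65 kt falls in the Category 1 band.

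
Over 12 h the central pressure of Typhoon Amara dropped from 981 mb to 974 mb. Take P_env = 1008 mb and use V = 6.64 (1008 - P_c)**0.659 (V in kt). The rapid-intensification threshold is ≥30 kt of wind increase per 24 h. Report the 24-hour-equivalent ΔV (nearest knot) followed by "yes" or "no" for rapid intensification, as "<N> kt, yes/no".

19 kt, no

V₁: ΔP = 27, V ≈ 6.64 × 27^0.659 ≈ 58.27 kt.
V₂: ΔP = 34, V ≈ 6.64 × 34^0.659 ≈ 67.83 kt.
ΔV over 12 h = 9.56 kt → 24 h equivalent = 9.56 × 24/12 ≈ 19.12 kt.
19 kt < 30 kt ⇒ not rapid intensification.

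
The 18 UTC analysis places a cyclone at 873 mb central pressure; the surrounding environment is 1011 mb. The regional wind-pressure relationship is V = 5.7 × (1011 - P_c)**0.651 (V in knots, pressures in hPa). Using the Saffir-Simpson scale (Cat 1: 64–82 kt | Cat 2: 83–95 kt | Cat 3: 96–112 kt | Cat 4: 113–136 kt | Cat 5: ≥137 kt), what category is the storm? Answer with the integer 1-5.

ΔP = 1011 − 873 = 138 mb.
V ≈ 5.7 × 138^0.651 = 5.7 × 24.72 ≈ 141 kt.
141 kt falls in the Category 5 band.

5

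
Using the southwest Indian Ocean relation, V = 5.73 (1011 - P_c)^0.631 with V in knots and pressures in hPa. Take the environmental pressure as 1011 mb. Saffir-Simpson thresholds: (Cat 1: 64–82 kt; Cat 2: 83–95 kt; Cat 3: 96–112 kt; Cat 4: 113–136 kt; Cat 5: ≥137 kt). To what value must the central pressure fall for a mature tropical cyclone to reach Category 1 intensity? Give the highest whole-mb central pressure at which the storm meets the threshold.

Category 1 begins at V = 64 kt.
Required ΔP = (64/5.73)^(1/0.631) = 11.169^1.585 ≈ 45.80 mb.
P_c ≤ 1011 − 45.80 = 965.20, so the highest integer P_c is 965 mb.

965 mb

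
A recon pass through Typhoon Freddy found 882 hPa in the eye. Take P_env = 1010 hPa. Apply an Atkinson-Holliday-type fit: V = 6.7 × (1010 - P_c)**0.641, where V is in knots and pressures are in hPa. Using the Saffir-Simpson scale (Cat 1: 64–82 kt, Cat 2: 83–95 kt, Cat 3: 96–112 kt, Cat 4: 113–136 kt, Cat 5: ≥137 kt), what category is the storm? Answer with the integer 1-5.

5

ΔP = 1010 − 882 = 128 hPa.
V ≈ 6.7 × 128^0.641 = 6.7 × 22.42 ≈ 150 kt.
150 kt falls in the Category 5 band.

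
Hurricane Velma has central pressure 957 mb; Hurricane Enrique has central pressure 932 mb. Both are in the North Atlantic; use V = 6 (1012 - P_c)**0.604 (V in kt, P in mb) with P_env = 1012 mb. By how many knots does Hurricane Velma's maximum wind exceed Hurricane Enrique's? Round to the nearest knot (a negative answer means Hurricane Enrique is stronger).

Hurricane Velma: ΔP = 55; V ≈ 6 × 55^0.604 ≈ 67.50 kt.
Hurricane Enrique: ΔP = 80; V ≈ 6 × 80^0.604 ≈ 84.65 kt.
Difference ≈ 67.50 − 84.65 = -17.15 → -17 kt.

-17 kt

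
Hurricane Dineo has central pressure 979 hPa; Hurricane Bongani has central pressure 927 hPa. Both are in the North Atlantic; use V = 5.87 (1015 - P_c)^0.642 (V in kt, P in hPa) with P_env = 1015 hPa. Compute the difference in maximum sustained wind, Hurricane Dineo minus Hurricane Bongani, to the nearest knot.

-45 kt

Hurricane Dineo: ΔP = 36; V ≈ 5.87 × 36^0.642 ≈ 58.58 kt.
Hurricane Bongani: ΔP = 88; V ≈ 5.87 × 88^0.642 ≈ 103.99 kt.
Difference ≈ 58.58 − 103.99 = -45.41 → -45 kt.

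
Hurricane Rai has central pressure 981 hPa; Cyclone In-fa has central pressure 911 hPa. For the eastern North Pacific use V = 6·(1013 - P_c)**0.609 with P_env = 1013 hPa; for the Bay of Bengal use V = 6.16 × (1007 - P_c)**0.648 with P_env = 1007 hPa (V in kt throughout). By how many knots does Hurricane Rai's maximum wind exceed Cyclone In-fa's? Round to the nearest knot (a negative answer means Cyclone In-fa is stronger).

Hurricane Rai: ΔP = 32; V ≈ 6 × 32^0.609 ≈ 49.52 kt.
Cyclone In-fa: ΔP = 96; V ≈ 6.16 × 96^0.648 ≈ 118.60 kt.
Difference ≈ 49.52 − 118.60 = -69.08 → -69 kt.

-69 kt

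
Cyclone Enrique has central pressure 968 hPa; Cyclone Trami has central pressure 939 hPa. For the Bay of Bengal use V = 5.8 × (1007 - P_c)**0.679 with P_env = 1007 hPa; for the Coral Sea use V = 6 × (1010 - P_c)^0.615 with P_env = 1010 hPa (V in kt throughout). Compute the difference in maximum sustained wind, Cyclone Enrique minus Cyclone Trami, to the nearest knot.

Cyclone Enrique: ΔP = 39; V ≈ 5.8 × 39^0.679 ≈ 69.78 kt.
Cyclone Trami: ΔP = 71; V ≈ 6 × 71^0.615 ≈ 82.54 kt.
Difference ≈ 69.78 − 82.54 = -12.76 → -13 kt.

-13 kt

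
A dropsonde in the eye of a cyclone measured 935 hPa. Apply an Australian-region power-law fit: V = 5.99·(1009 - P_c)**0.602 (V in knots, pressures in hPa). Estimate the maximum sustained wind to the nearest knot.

80 kt

ΔP = 1009 − 935 = 74 hPa.
74^0.602 ≈ 13.344.
V ≈ 5.99 × 13.344 ≈ 79.9 kt.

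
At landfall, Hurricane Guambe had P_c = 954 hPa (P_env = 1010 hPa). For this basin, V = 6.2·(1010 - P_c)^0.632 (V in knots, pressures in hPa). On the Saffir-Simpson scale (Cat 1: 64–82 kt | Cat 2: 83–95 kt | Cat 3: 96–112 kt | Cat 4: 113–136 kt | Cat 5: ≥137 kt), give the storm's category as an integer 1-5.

1

ΔP = 1010 − 954 = 56 hPa.
V ≈ 6.2 × 56^0.632 = 6.2 × 12.73 ≈ 79 kt.
79 kt falls in the Category 1 band.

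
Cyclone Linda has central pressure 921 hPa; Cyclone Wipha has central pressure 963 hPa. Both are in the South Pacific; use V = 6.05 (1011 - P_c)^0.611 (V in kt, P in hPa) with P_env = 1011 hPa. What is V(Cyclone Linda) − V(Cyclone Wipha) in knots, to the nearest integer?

30 kt

Cyclone Linda: ΔP = 90; V ≈ 6.05 × 90^0.611 ≈ 94.58 kt.
Cyclone Wipha: ΔP = 48; V ≈ 6.05 × 48^0.611 ≈ 64.42 kt.
Difference ≈ 94.58 − 64.42 = 30.16 → 30 kt.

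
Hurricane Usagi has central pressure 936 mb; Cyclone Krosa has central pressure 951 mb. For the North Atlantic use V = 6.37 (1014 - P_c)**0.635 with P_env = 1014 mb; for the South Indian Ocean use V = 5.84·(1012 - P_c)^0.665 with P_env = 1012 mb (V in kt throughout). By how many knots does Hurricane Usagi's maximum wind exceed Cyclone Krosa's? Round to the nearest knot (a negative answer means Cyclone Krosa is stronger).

Hurricane Usagi: ΔP = 78; V ≈ 6.37 × 78^0.635 ≈ 101.30 kt.
Cyclone Krosa: ΔP = 61; V ≈ 5.84 × 61^0.665 ≈ 89.88 kt.
Difference ≈ 101.30 − 89.88 = 11.42 → 11 kt.

11 kt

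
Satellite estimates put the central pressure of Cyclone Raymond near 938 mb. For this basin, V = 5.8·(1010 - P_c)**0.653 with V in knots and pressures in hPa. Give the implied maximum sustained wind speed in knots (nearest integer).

ΔP = 1010 − 938 = 72 mb.
72^0.653 ≈ 16.324.
V ≈ 5.8 × 16.324 ≈ 94.7 kt.

95 kt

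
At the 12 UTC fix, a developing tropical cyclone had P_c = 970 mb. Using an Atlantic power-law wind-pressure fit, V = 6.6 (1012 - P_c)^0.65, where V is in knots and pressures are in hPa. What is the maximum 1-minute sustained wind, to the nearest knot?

ΔP = 1012 − 970 = 42 mb.
42^0.65 ≈ 11.353.
V ≈ 6.6 × 11.353 ≈ 74.9 kt.

75 kt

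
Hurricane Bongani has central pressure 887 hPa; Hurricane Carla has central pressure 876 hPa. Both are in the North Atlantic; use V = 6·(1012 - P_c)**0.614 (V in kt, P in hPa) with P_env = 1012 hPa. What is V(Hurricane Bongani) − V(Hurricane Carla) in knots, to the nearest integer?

-6 kt

Hurricane Bongani: ΔP = 125; V ≈ 6 × 125^0.614 ≈ 116.32 kt.
Hurricane Carla: ΔP = 136; V ≈ 6 × 136^0.614 ≈ 122.50 kt.
Difference ≈ 116.32 − 122.50 = -6.18 → -6 kt.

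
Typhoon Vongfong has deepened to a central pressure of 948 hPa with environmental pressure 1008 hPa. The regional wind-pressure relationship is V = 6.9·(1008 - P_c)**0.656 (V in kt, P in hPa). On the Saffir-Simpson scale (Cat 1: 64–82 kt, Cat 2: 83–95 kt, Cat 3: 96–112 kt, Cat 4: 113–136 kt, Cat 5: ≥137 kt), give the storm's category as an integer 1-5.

ΔP = 1008 − 948 = 60 hPa.
V ≈ 6.9 × 60^0.656 = 6.9 × 14.67 ≈ 101 kt.
101 kt falls in the Category 3 band.

3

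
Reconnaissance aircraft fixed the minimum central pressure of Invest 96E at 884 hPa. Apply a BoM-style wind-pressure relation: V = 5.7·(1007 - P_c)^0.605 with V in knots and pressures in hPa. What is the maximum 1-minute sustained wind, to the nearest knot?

105 kt

ΔP = 1007 − 884 = 123 hPa.
123^0.605 ≈ 18.382.
V ≈ 5.7 × 18.382 ≈ 104.8 kt.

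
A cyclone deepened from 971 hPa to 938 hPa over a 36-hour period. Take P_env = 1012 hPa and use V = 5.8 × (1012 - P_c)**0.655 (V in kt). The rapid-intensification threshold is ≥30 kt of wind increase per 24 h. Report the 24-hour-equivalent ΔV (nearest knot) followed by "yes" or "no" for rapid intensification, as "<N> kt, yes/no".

V₁: ΔP = 41, V ≈ 5.8 × 41^0.655 ≈ 66.04 kt.
V₂: ΔP = 74, V ≈ 5.8 × 74^0.655 ≈ 97.22 kt.
ΔV over 36 h = 31.18 kt → 24 h equivalent = 31.18 × 24/36 ≈ 20.79 kt.
21 kt < 30 kt ⇒ not rapid intensification.

21 kt, no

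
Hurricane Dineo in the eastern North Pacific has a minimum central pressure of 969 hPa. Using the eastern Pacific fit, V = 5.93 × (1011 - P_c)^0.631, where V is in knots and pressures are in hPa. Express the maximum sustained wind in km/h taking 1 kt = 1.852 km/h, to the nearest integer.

ΔP = 1011 − 969 = 42 hPa.
V ≈ 5.93 × 42^0.631 = 5.93 × 10.575 ≈ 62.708 kt.
62.708 × 1.852 ≈ 116.14 km/h → 116 km/h.

116 km/h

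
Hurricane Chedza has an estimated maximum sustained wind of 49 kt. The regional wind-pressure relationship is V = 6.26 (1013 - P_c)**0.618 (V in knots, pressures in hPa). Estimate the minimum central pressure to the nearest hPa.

985 hPa

ΔP = (V / 6.26)^(1/0.618) = (49/6.26)^1.618.
49/6.26 = 7.827; 7.827^1.618 ≈ 27.92 hPa.
P_c = 1013 − 27.92 = 985.08 ≈ 985 hPa.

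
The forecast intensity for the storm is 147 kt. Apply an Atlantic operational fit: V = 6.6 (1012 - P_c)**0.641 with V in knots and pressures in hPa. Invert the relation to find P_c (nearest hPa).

885 hPa

ΔP = (V / 6.6)^(1/0.641) = (147/6.6)^1.560.
147/6.6 = 22.273; 22.273^1.560 ≈ 126.65 hPa.
P_c = 1012 − 126.65 = 885.35 ≈ 885 hPa.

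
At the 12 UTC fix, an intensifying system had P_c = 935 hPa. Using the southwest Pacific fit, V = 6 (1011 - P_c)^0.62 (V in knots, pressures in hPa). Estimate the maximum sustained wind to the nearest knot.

88 kt

ΔP = 1011 − 935 = 76 hPa.
76^0.62 ≈ 14.659.
V ≈ 6 × 14.659 ≈ 88.0 kt.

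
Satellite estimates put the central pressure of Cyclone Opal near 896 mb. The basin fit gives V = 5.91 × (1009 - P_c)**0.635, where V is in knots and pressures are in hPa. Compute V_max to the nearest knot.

119 kt

ΔP = 1009 − 896 = 113 mb.
113^0.635 ≈ 20.124.
V ≈ 5.91 × 20.124 ≈ 118.9 kt.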